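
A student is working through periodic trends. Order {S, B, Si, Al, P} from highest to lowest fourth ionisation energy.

B > Al > P > S > Si

After 3 electrons have been removed, what remains? S³⁺ still has 3 valence electrons; B³⁺ is the bare [He] core; Si³⁺ still has 1 valence electron; Al³⁺ is the bare [Ne] core; P³⁺ still has 2 valence electrons.
Core electrons are held far more tightly than valence electrons, so Al and B top the IE_4 order.
Valence configurations: S³⁺ [Ne]3s²3p¹, Si³⁺ [Ne]3s¹, P³⁺ [Ne]3s².
S³⁺ loses a lone 3p electron whereas P³⁺ must break into a filled 3s² pair, so IE_4(P) > IE_4(S) even though S has the higher nuclear charge.
The numbers (kJ/mol): S 4556, B 25026, Si 4356, Al 11577, P 4964.
So the fourth ionization energies run Si < S < P < Al < B.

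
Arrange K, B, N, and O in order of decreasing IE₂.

O, K, N, B

After 1 electron has been removed, what remains? K⁺ is the bare [Ar] core; B⁺ still has 2 valence electrons; N⁺ still has 4 valence electrons; O⁺ still has 5 valence electrons.
Usually core removal costs more than valence removal, but here the competition is close: a tightly held n=2 valence electron can cost more to remove than an n=3 core electron, so the actual values have to decide it.
Valence configurations: B⁺ [He]2s², N⁺ [He]2s²2p², O⁺ [He]2s²2p³.
The numbers (kJ/mol): K 3052, B 2427, N 2856, O 3388.
Putting it together, IE_2: B < N < K < O.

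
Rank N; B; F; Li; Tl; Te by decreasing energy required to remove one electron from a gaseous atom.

F, N, Te, B, Tl, Li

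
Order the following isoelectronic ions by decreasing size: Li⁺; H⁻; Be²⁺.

All of these have 2 electrons, so size is governed by nuclear charge alone: the more protons, the stronger the pull on the same electron cloud, and the smaller the ion.
Nuclear charges: Be²⁺ (Z=4), Li⁺ (Z=3), H⁻ (Z=1).
Largest to smallest: H⁻ > Li⁺ > Be²⁺.

H⁻ > Li⁺ > Be²⁺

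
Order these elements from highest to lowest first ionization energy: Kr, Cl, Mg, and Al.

Kr > Cl > Mg > Al

Removing the outermost electron gets harder across a period and easier down a group.
Here both period and group differ, so the two effects have to be weighed against each other.
Mg > Al: this pair runs against the simple trend — see the exception note.
Cl > Mg: both are in period 3; the period trend gives Cl the larger value.
Kr > Cl: the two effects oppose for this pair; the across-period effect wins (1351 vs 1251 kJ/mol).
Note the exception: Mg has a higher first ionization energy than Al, contrary to the simple trend — Al's single 3p electron is easier to remove than one from Mg's filled 3s².
Approximate values (kJ/mol): Mg 738, Al 578, Cl 1251, Kr 1351.
So from highest to lowest: Kr > Cl > Mg > Al.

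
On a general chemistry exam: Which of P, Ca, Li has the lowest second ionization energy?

After 1 electron has been removed, what remains? P⁺ still has 4 valence electrons; Ca⁺ still has 1 valence electron; Li⁺ is the bare [He] core.
Breaking into a closed-shell core is much more expensive than removing a leftover valence electron — Li has the largest IE_2 here.
Valence configurations: P⁺ [Ne]3s²3p², Ca⁺ [Ar]4s¹.
The numbers (kJ/mol): P 1907, Ca 1145, Li 7298.
Putting it together, IE_2: Ca < P < Li.

Ca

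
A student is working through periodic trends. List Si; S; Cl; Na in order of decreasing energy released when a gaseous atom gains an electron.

Cl, S, Si, Na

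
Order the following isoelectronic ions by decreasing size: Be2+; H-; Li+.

H- > Li+ > Be2+

All of these have 2 electrons, so size is governed by nuclear charge alone: the more protons, the stronger the pull on the same electron cloud, and the smaller the ion.
Nuclear charges: Be2+ (Z=4), Li+ (Z=3), H- (Z=1).
Largest to smallest: H- > Li+ > Be2+.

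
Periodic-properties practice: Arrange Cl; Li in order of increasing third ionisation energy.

After 2 electrons have been removed, what remains? Cl²⁺ still has 5 valence electrons; Li²⁺ is already 1 electron into the core.
Breaking into a closed-shell core is much more expensive than removing a leftover valence electron — Li has the largest IE_3 here.
Approximate IE_3 values (kJ/mol): Cl 3822, Li 11815.
Putting it together, IE_3: Cl < Li.

Cl < Li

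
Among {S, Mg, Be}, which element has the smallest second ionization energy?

After 1 electron has been removed, what remains? S⁺ still has 5 valence electrons; Mg⁺ still has 1 valence electron; Be⁺ still has 1 valence electron.
All are still removing valence electrons, so compare the +1 ions as you would atoms: IE_2 generally rises across a period (higher Z_eff) and falls down a group (larger shell), subject to the usual subshell exceptions.
Valence configurations: S⁺ [Ne]3s²3p³, Mg⁺ [Ne]3s¹, Be⁺ [He]2s¹.
The numbers (kJ/mol): S 2252, Mg 1451, Be 1757.
Hence IE_2: Mg < Be < S.

Mg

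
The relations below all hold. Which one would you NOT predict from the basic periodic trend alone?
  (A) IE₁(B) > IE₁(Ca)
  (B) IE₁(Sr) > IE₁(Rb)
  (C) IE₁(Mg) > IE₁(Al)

The general trend: IE₁ increases across a period and decreases down a group.
(A) B (period 2, group 13) vs Ca (period 4, group 2): the stated order agrees with the simple trend.
(B) Sr (period 5, group 2) vs Rb (period 5, group 1): the stated order agrees with the simple trend.
(C) Mg (period 3, group 2) vs Al (period 3, group 13): the stated order contradicts the simple trend.
The exception is (C): Al's single 3p electron is easier to remove than one from Mg's filled 3s².

(C)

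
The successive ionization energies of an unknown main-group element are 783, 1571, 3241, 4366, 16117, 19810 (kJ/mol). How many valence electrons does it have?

4

Look for the largest jump between consecutive ionization energies: IE5/IE4 ≈ 3.7, far larger than any earlier ratio.
That jump marks the point where a core electron is being removed. So the atom has 4 valence electrons.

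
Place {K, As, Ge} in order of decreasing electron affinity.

Ge > As > K

EA tends to increase across a period and decrease down a group, though the pattern is less regular than for IE or radius.
All lie in period 4; the across-period trend (electron affinity increases left to right) applies, with the exception below.
Note the exception: Ge has a higher electron affinity than As, contrary to the simple trend — adding an electron to As's half-filled 4p³ is unfavourable, so Ge (4p²) has the more exothermic EA.
For reference (kJ/mol): K 48, Ge 119, As 78.
So from highest to lowest: Ge > As > K.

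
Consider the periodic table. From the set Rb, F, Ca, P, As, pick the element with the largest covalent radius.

F is in period 2, group 17; P is in period 3, group 15; Ca is in period 4, group 2; As is in period 4, group 15; Rb is in period 5, group 1.
Across a period the added protons contract the valence shell; down a group each new principal shell makes the atom larger.
Neither a single period nor a single group — weigh both effects.
P > F: both effects reinforce here, so P is clearly the larger of the two.
As > P: As sits below P in group 15, so the down-group effect alone puts As larger.
Ca > As: both are in period 4; the period trend gives Ca the larger value.
Rb > Ca: both effects reinforce here, so Rb is clearly the larger of the two.
Approximate values (pm): F 64, P 111, Ca 171, As 121, Rb 210.
The largest covalent radius among these belongs to Rb.

Rb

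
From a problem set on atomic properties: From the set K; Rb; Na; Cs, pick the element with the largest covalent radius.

Na is in period 3, group 1; K is in period 4, group 1; Rb is in period 5, group 1; Cs is in period 6, group 1.
Moving right in a period, electrons are added to the same shell under a stronger nuclear pull, so atoms get smaller; moving down, a new shell is opened and atoms get larger.
All are in group 1, so atomic radius increases down the group.
The largest covalent radius among these belongs to Cs.

Cs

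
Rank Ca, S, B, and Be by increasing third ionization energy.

S, B, Ca, Be

After 2 electrons have been removed, what remains? Ca²⁺ is the bare [Ar] core; S²⁺ still has 4 valence electrons; B²⁺ still has 1 valence electron; Be²⁺ is the bare [He] core.
Pulling an electron out of a noble-gas core costs far more than removing a remaining valence electron, so Ca and Be sit at the high end of IE_3.
Valence configurations: S²⁺ [Ne]3s²3p², B²⁺ [He]2s¹.
Tabulated IE_3 (kJ/mol): Ca 4912, S 3357, B 3660, Be 14849.
Overall IE_3 order: S < B < Ca < Be.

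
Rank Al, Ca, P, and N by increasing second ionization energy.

Ca < Al < P < N

The second ionization energy removes an electron from the +1 ion. For each element: Al⁺ still has 2 valence electrons; Ca⁺ still has 1 valence electron; P⁺ still has 4 valence electrons; N⁺ still has 4 valence electrons.
All are still removing valence electrons, so compare the +1 ions as you would atoms: IE_2 generally rises across a period (higher Z_eff) and falls down a group (larger shell), subject to the usual subshell exceptions.
Valence configurations: Al⁺ [Ne]3s², Ca⁺ [Ar]4s¹, P⁺ [Ne]3s²3p², N⁺ [He]2s²2p².
Approximate IE_2 values (kJ/mol): Al 1817, Ca 1145, P 1907, N 2856.
Hence IE_2: Ca < Al < P < N.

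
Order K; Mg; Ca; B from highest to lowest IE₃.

Mg > Ca > K > B

IE_3 is the cost of taking one more electron from the +2 cation: K²⁺ is already 1 electron into the core; Mg²⁺ is the bare [Ne] core; Ca²⁺ is the bare [Ar] core; B²⁺ still has 1 valence electron.
Core electrons are held far more tightly than valence electrons, so K, Ca and Mg top the IE_3 order.
Approximate IE_3 values (kJ/mol): K 4420, Mg 7733, Ca 4912, B 3660.
Hence IE_3: B < K < Ca < Mg.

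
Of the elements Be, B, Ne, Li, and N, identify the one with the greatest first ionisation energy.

Ne

Li is in period 2, group 1; Be is in period 2, group 2; B is in period 2, group 13; N is in period 2, group 15; Ne is in period 2, group 18.
First ionization energy rises across a period (greater Z_eff holds electrons more tightly) and falls down a group (valence electrons are farther from the nucleus).
All lie in period 2; the across-period trend (first ionization energy increases left to right) applies, with the exception below.
Note the exception: Be has a higher first ionization energy than B, contrary to the simple trend — removing B's lone 2p electron is easier than breaking Be's filled 2s².
Tabulated first ionization energy (kJ/mol): Li 520, Be 900, B 801, N 1402, Ne 2081.
The greatest first ionisation energy among these belongs to Ne.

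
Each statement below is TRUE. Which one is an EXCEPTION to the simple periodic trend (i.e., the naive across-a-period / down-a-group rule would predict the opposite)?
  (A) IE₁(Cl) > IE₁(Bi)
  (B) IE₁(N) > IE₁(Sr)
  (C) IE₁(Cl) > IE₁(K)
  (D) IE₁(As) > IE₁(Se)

(D)

The general trend: first ionisation energy increases across a period and decreases down a group.
(A) Cl (period 3, group 17) vs Bi (period 6, group 15): the stated order agrees with the simple trend.
(B) N (period 2, group 15) vs Sr (period 5, group 2): the stated order agrees with the simple trend.
(C) Cl (period 3, group 17) vs K (period 4, group 1): the stated order agrees with the simple trend.
(D) As (period 4, group 15) vs Se (period 4, group 16): the stated order contradicts the simple trend.
The exception is (D): Se (4p⁴) ionizes more easily than half-filled As (4p³).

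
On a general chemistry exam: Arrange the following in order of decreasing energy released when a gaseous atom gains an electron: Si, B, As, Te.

B is in period 2, group 13; Si is in period 3, group 14; As is in period 4, group 15; Te is in period 5, group 16.
Adding an electron releases more energy for atoms nearer the top right (short of the noble gases).
A diagonal step moves right (one effect) and down (the opposite effect) at once.
As > B: period and group pull opposite ways; the across-period shift dominates (78 vs 27 kJ/mol).
Si > As: the two effects oppose for this pair; the down-group effect wins (134 vs 78 kJ/mol).
Te > Si: the two effects oppose for this pair; the across-period effect wins (190 vs 134 kJ/mol).
For reference (kJ/mol): B 27, Si 134, As 78, Te 190.
So from highest to lowest: Te > Si > As > B.

Te, Si, As, B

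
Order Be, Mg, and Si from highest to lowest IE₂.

The second ionization energy removes an electron from the +1 ion. For each element: Be⁺ still has 1 valence electron; Mg⁺ still has 1 valence electron; Si⁺ still has 3 valence electrons.
All are still removing valence electrons, so compare the +1 ions as you would atoms: IE_2 generally rises across a period (higher Z_eff) and falls down a group (larger shell), subject to the usual subshell exceptions.
Valence configurations: Be⁺ [He]2s¹, Mg⁺ [Ne]3s¹, Si⁺ [Ne]3s²3p¹.
Tabulated IE_2 (kJ/mol): Be 1757, Mg 1451, Si 1577.
Overall IE_2 order: Mg < Si < Be.

Be > Si > Mg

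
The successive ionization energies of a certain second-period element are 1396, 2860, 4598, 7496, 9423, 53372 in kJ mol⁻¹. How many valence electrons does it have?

5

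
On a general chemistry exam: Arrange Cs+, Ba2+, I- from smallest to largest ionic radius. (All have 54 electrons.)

All of these have 54 electrons, so size is governed by nuclear charge alone: the more protons, the stronger the pull on the same electron cloud, and the smaller the ion.
Nuclear charges: Ba2+ (Z=56), Cs+ (Z=55), I- (Z=53).
Smallest to largest: Ba2+ < Cs+ < I-.

Ba2+, Cs+, I-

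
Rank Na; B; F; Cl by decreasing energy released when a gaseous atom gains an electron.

Cl, F, Na, B

B is in period 2, group 13; F is in period 2, group 17; Na is in period 3, group 1; Cl is in period 3, group 17.
Electron affinity generally becomes more exothermic across a period toward the halogens and less exothermic down a group.
These span different periods and groups, so the two trends combine.
Na > B: this pair runs against the simple trend — see the exception note.
F > Na: both effects reinforce here, so F is clearly the higher of the two.
Cl > F: this pair runs against the simple trend — see the exception note.
Note the exception: Na has a higher electron affinity than B, contrary to the simple trend — B's ns²np¹ configuration gives only a small electron affinity — the sparsely filled np subshell binds an added electron weakly.
Note the exception: Cl has a higher electron affinity than F, contrary to the simple trend — F's small 2p subshell makes the incoming electron feel strong e⁻–e⁻ repulsion, so Cl actually releases more energy on gaining an electron.
Tabulated electron affinity (kJ/mol): B 27, F 328, Na 53, Cl 349.
So from highest to lowest: Cl > F > Na > B.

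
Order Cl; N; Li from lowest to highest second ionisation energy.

Cl < N < Li

The second ionization energy removes an electron from the +1 ion. For each element: Cl⁺ still has 6 valence electrons; N⁺ still has 4 valence electrons; Li⁺ is the bare [He] core.
Pulling an electron out of a noble-gas core costs far more than removing a remaining valence electron, so Li sits at the high end of IE_2.
Valence configurations: Cl⁺ [Ne]3s²3p⁴, N⁺ [He]2s²2p².
Tabulated IE_2 (kJ/mol): Cl 2298, N 2856, Li 7298.
Putting it together, IE_2: Cl < N < Li.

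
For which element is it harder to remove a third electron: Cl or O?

IE_3 is the cost of taking one more electron from the +2 cation: Cl²⁺ still has 5 valence electrons; O²⁺ still has 4 valence electrons.
All are still removing valence electrons, so compare the +2 ions as you would atoms: IE_3 generally rises across a period (higher Z_eff) and falls down a group (larger shell), subject to the usual subshell exceptions.
Valence configurations: Cl²⁺ [Ne]3s²3p³, O²⁺ [He]2s²2p².
The numbers (kJ/mol): Cl 3822, O 5300.
Hence IE_3: Cl < O.

O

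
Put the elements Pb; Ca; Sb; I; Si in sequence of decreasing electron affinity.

I, Si, Sb, Pb, Ca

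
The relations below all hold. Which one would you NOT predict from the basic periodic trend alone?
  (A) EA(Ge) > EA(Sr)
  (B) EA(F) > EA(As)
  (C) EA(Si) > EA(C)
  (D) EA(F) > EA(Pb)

(C)

The general trend: electron affinity increases across a period and decreases down a group.
(A) Ge (period 4, group 14) vs Sr (period 5, group 2): the stated order agrees with the simple trend.
(B) F (period 2, group 17) vs As (period 4, group 15): the stated order agrees with the simple trend.
(C) Si (period 3, group 14) vs C (period 2, group 14): the stated order contradicts the simple trend.
(D) F (period 2, group 17) vs Pb (period 6, group 14): the stated order agrees with the simple trend.
The exception is (C): Si's larger, more diffuse 3p orbitals accept an added electron slightly more readily than C's compact 2p.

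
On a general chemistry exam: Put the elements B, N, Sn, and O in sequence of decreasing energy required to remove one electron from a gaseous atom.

B is in period 2, group 13; N is in period 2, group 15; O is in period 2, group 16; Sn is in period 5, group 14.
Removing the outermost electron gets harder across a period and easier down a group.
These span different periods and groups, so the two trends combine.
B > Sn: period and group pull opposite ways; the down-group shift dominates (801 vs 709 kJ/mol).
O > B: O lies to the right of B in period 2, so the across-period effect alone puts O higher.
N > O: this pair runs against the simple trend — see the exception note.
Note the exception: N has a higher first ionization energy than O, contrary to the simple trend — pairing an electron in O's 2p⁴ costs repulsion energy, so O ionizes more easily than half-filled N (2p³).
For reference (kJ/mol): B 801, N 1402, O 1314, Sn 709.
So from highest to lowest: N > O > B > Sn.

N > O > B > Sn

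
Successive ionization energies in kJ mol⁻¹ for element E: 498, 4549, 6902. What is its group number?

Group 1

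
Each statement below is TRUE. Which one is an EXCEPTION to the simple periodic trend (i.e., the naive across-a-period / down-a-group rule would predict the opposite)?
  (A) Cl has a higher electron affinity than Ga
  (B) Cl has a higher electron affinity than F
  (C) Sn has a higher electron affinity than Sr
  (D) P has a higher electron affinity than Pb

The general trend: electron affinity increases across a period and decreases down a group.
(A) Cl (period 3, group 17) vs Ga (period 4, group 13): the stated order agrees with the simple trend.
(B) Cl (period 3, group 17) vs F (period 2, group 17): the stated order contradicts the simple trend.
(C) Sn (period 5, group 14) vs Sr (period 5, group 2): the stated order agrees with the simple trend.
(D) P (period 3, group 15) vs Pb (period 6, group 14): the stated order agrees with the simple trend.
The exception is (B): F's small 2p subshell makes the incoming electron feel strong e⁻–e⁻ repulsion, so Cl actually releases more energy on gaining an electron.

(B)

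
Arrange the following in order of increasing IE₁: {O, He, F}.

O, F, He

He is in period 1, group 18; O is in period 2, group 16; F is in period 2, group 17.
IE₁ increases left→right with effective nuclear charge and decreases top→bottom as the valence shell moves farther out.
Here both period and group differ, so the two effects have to be weighed against each other.
F > O: both are in period 2; the period trend gives F the larger value.
He > F: both effects reinforce here, so He is clearly the higher of the two.
For reference (kJ/mol): He 2372, O 1314, F 1681.
So from lowest to highest: O < F < He.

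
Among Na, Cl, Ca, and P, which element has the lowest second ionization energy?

After 1 electron has been removed, what remains? Na⁺ is the bare [Ne] core; Cl⁺ still has 6 valence electrons; Ca⁺ still has 1 valence electron; P⁺ still has 4 valence electrons.
Core electrons are held far more tightly than valence electrons, so Na tops the IE_2 order.
Valence configurations: Cl⁺ [Ne]3s²3p⁴, Ca⁺ [Ar]4s¹, P⁺ [Ne]3s²3p².
Tabulated IE_2 (kJ/mol): Na 4562, Cl 2298, Ca 1145, P 1907.
Overall IE_2 order: Ca < P < Cl < Na.

Ca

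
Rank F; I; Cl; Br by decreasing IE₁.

F is in period 2, group 17; Cl is in period 3, group 17; Br is in period 4, group 17; I is in period 5, group 17.
IE₁ increases left→right with effective nuclear charge and decreases top→bottom as the valence shell moves farther out.
All are in group 17, so first ionization energy increases up the group.
So from highest to lowest: F > Cl > Br > I.

F > Cl > Br > I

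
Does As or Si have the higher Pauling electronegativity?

As

Si is in period 3, group 14; As is in period 4, group 15.
Smaller atoms with higher effective nuclear charge are more electronegative.
A diagonal step moves right (one effect) and down (the opposite effect) at once.
As > Si: period and group pull opposite ways; the across-period shift dominates (2.18 vs 1.90).
For reference (Pauling): Si 1.90, As 2.18.
So As has the higher Pauling electronegativity (As > Si).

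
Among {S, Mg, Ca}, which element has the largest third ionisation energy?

After 2 electrons have been removed, what remains? S²⁺ still has 4 valence electrons; Mg²⁺ is the bare [Ne] core; Ca²⁺ is the bare [Ar] core.
Breaking into a closed-shell core is much more expensive than removing a leftover valence electron — Ca and Mg have the largest IE_3 here.
Approximate IE_3 values (kJ/mol): S 3357, Mg 7733, Ca 4912.
Overall IE_3 order: S < Ca < Mg.

Mg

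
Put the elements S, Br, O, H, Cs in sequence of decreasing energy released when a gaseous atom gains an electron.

Br > S > O > H > Cs

Electron affinity generally becomes more exothermic across a period toward the halogens and less exothermic down a group.
These span different periods and groups, so the two trends combine.
H > Cs: they share group 1; the group trend gives H the larger value.
O > H: the two effects oppose for this pair; the across-period effect wins (141 vs 73 kJ/mol).
S > O: this pair runs against the simple trend — see the exception note.
Br > S: the two effects oppose for this pair; the across-period effect wins (325 vs 200 kJ/mol).
Note the exception: S has a higher electron affinity than O, contrary to the simple trend — the compact 2p subshell of O repels the added electron more than S's larger 3p does.
Tabulated electron affinity (kJ/mol): H 73, O 141, S 200, Br 325, Cs 46.
So from highest to lowest: Br > S > O > H > Cs.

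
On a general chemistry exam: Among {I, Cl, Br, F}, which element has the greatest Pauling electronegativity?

F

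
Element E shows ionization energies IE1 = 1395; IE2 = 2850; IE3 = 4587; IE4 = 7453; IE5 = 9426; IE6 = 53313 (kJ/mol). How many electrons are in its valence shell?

Look for the largest jump between consecutive ionization energies: IE6/IE5 ≈ 5.7, far larger than any earlier ratio.
That jump marks the point where a core electron is being removed. So the atom has 5 valence electrons.

5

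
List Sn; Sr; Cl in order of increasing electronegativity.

Sr < Sn < Cl

Cl is in period 3, group 17; Sr is in period 5, group 2; Sn is in period 5, group 14.
EN rises left→right (higher Z_eff, smaller atoms) and falls top→bottom (larger, more shielded atoms).
Here both period and group differ, so the two effects have to be weighed against each other.
Sn > Sr: Sn lies to the right of Sr in period 5, so the across-period effect alone puts Sn higher.
Cl > Sn: relative to Sn, both the across-period and down-group shifts push Cl's electronegativity up.
Tabulated electronegativity (Pauling): Cl 3.16, Sr 0.95, Sn 1.96.
So from lowest to highest: Sr < Sn < Cl.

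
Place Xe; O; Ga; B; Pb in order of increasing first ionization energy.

Removing the outermost electron gets harder across a period and easier down a group.
Here both period and group differ, so the two effects have to be weighed against each other.
Pb > Ga: period and group pull opposite ways; the across-period shift dominates (716 vs 579 kJ/mol).
B > Pb: the two effects oppose for this pair; the down-group effect wins (801 vs 716 kJ/mol).
Xe > B: period and group pull opposite ways; the across-period shift dominates (1170 vs 801 kJ/mol).
O > Xe: the two effects oppose for this pair; the down-group effect wins (1314 vs 1170 kJ/mol).
For reference (kJ/mol): B 801, O 1314, Ga 579, Xe 1170, Pb 716.
So from lowest to highest: Ga < Pb < B < Xe < O.

Ga, Pb, B, Xe, O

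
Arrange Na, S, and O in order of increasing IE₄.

S, O, Na

IE_4 is the cost of taking one more electron from the +3 cation: Na³⁺ is already 2 electrons into the core; S³⁺ still has 3 valence electrons; O³⁺ still has 3 valence electrons.
Breaking into a closed-shell core is much more expensive than removing a leftover valence electron — Na has the largest IE_4 here.
Valence configurations: S³⁺ [Ne]3s²3p¹, O³⁺ [He]2s²2p¹.
Approximate IE_4 values (kJ/mol): Na 9543, S 4556, O 7469.
Overall IE_4 order: S < O < Na.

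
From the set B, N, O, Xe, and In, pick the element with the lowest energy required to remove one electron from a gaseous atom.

In

B is in period 2, group 13; N is in period 2, group 15; O is in period 2, group 16; In is in period 5, group 13; Xe is in period 5, group 18.
Removing the outermost electron gets harder across a period and easier down a group.
Here both period and group differ, so the two effects have to be weighed against each other.
B > In: they share group 13; the group trend gives B the larger value.
Xe > B: the two effects oppose for this pair; the across-period effect wins (1170 vs 801 kJ/mol).
O > Xe: the two effects oppose for this pair; the down-group effect wins (1314 vs 1170 kJ/mol).
N > O: this pair runs against the simple trend — see the exception note.
Note the exception: N has a higher first ionization energy than O, contrary to the simple trend — pairing an electron in O's 2p⁴ costs repulsion energy, so O ionizes more easily than half-filled N (2p³).
Tabulated first ionization energy (kJ/mol): B 801, N 1402, O 1314, In 558, Xe 1170.
The lowest energy required to remove one electron from a gaseous atom among these belongs to In.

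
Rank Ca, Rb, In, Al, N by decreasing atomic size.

Atomic radius shrinks across a period as nuclear charge pulls the same shell inward, and grows down a group as new shells are added.
Here both period and group differ, so the two effects have to be weighed against each other.
Al > N: both effects reinforce here, so Al is clearly the larger of the two.
In > Al: they share group 13; the group trend gives In the larger value.
Ca > In: period and group pull opposite ways; the across-period shift dominates (171 vs 142 pm).
Rb > Ca: relative to Ca, both the across-period and down-group shifts push Rb's atomic radius up.
For reference (pm): N 71, Al 126, Ca 171, Rb 210, In 142.
So from largest to smallest: Rb > Ca > In > Al > N.

Rb, Ca, In, Al, N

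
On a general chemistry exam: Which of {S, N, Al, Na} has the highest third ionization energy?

Na

Consider each +2 ion: S²⁺ still has 4 valence electrons; N²⁺ still has 3 valence electrons; Al²⁺ still has 1 valence electron; Na²⁺ is already 1 electron into the core.
Core electrons are held far more tightly than valence electrons, so Na tops the IE_3 order.
Valence configurations: S²⁺ [Ne]3s²3p², N²⁺ [He]2s²2p¹, Al²⁺ [Ne]3s¹.
Approximate IE_3 values (kJ/mol): S 3357, N 4578, Al 2745, Na 6910.
So the third ionization energies run Al < S < N < Na.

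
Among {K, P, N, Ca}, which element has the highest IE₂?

K

The second ionization energy removes an electron from the +1 ion. For each element: K⁺ is the bare [Ar] core; P⁺ still has 4 valence electrons; N⁺ still has 4 valence electrons; Ca⁺ still has 1 valence electron.
Breaking into a closed-shell core is much more expensive than removing a leftover valence electron — K has the largest IE_2 here.
Valence configurations: P⁺ [Ne]3s²3p², N⁺ [He]2s²2p², Ca⁺ [Ar]4s¹.
Approximate IE_2 values (kJ/mol): K 3052, P 1907, N 2856, Ca 1145.
Putting it together, IE_2: Ca < P < N < K.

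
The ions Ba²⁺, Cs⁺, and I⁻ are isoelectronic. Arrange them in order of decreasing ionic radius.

I⁻ > Cs⁺ > Ba²⁺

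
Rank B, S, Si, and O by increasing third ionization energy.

Si, S, B, O

IE_3 is the cost of taking one more electron from the +2 cation: B²⁺ still has 1 valence electron; S²⁺ still has 4 valence electrons; Si²⁺ still has 2 valence electrons; O²⁺ still has 4 valence electrons.
All are still removing valence electrons, so compare the +2 ions as you would atoms: IE_3 generally rises across a period (higher Z_eff) and falls down a group (larger shell), subject to the usual subshell exceptions.
Valence configurations: B²⁺ [He]2s¹, S²⁺ [Ne]3s²3p², Si²⁺ [Ne]3s², O²⁺ [He]2s²2p².
Tabulated IE_3 (kJ/mol): B 3660, S 3357, Si 3232, O 5300.
Putting it together, IE_3: Si < S < B < O.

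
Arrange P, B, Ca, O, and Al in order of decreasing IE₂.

Consider each +1 ion: P⁺ still has 4 valence electrons; B⁺ still has 2 valence electrons; Ca⁺ still has 1 valence electron; O⁺ still has 5 valence electrons; Al⁺ still has 2 valence electrons.
All are still removing valence electrons, so compare the +1 ions as you would atoms: IE_2 generally rises across a period (higher Z_eff) and falls down a group (larger shell), subject to the usual subshell exceptions.
Valence configurations: P⁺ [Ne]3s²3p², B⁺ [He]2s², Ca⁺ [Ar]4s¹, O⁺ [He]2s²2p³, Al⁺ [Ne]3s².
The numbers (kJ/mol): P 1907, B 2427, Ca 1145, O 3388, Al 1817.
Overall IE_2 order: Ca < Al < P < B < O.

O > B > P > Al > Ca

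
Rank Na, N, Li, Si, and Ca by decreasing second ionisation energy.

Li > Na > N > Si > Ca

IE_2 is the cost of taking one more electron from the +1 cation: Na⁺ is the bare [Ne] core; N⁺ still has 4 valence electrons; Li⁺ is the bare [He] core; Si⁺ still has 3 valence electrons; Ca⁺ still has 1 valence electron.
Pulling an electron out of a noble-gas core costs far more than removing a remaining valence electron, so Na and Li sit at the high end of IE_2.
Valence configurations: N⁺ [He]2s²2p², Si⁺ [Ne]3s²3p¹, Ca⁺ [Ar]4s¹.
The numbers (kJ/mol): Na 4562, N 2856, Li 7298, Si 1577, Ca 1145.
Putting it together, IE_2: Ca < Si < N < Na < Li.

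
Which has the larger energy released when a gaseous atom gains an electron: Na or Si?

Si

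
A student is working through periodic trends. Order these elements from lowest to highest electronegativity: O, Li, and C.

Li < C < O

Li is in period 2, group 1; C is in period 2, group 14; O is in period 2, group 16.
Atoms toward the upper right of the periodic table pull bonding electrons most strongly.
All lie in period 2, so electronegativity increases left to right.
So from lowest to highest: Li < C < O.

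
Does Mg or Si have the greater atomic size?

Mg is in period 3, group 2; Si is in period 3, group 14.
Atomic radius shrinks across a period as nuclear charge pulls the same shell inward, and grows down a group as new shells are added.
All lie in period 3, so atomic radius increases right to left.
So Mg has the greater atomic size (Mg > Si).

Mg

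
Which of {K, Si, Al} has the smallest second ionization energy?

The second ionization energy removes an electron from the +1 ion. For each element: K⁺ is the bare [Ar] core; Si⁺ still has 3 valence electrons; Al⁺ still has 2 valence electrons.
Core electrons are held far more tightly than valence electrons, so K tops the IE_2 order.
Valence configurations: Si⁺ [Ne]3s²3p¹, Al⁺ [Ne]3s².
Si⁺ loses a lone 3p electron whereas Al⁺ must break into a filled 3s² pair, so IE_2(Al) > IE_2(Si) even though Si has the higher nuclear charge.
Approximate IE_2 values (kJ/mol): K 3052, Si 1577, Al 1817.
Overall IE_2 order: Si < Al < K.

Si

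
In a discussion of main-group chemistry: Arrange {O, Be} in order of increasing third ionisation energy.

Consider each +2 ion: O²⁺ still has 4 valence electrons; Be²⁺ is the bare [He] core.
Pulling an electron out of a noble-gas core costs far more than removing a remaining valence electron, so Be sits at the high end of IE_3.
Tabulated IE_3 (kJ/mol): O 5300, Be 14849.
So the third ionization energies run O < Be.

O < Be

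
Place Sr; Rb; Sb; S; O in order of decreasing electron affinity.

O is in period 2, group 16; S is in period 3, group 16; Rb is in period 5, group 1; Sr is in period 5, group 2; Sb is in period 5, group 15.
Adding an electron releases more energy for atoms nearer the top right (short of the noble gases).
These span different periods and groups, so the two trends combine.
Rb > Sr: this pair runs against the simple trend — see the exception note.
Sb > Rb: both are in period 5; the period trend gives Sb the larger value.
O > Sb: both effects reinforce here, so O is clearly the higher of the two.
S > O: this pair runs against the simple trend — see the exception note.
Note the exception: Rb has a higher electron affinity than Sr, contrary to the simple trend — adding an electron to Sr (ns²) has to open a new, higher-energy np subshell, which is unfavourable.
Note the exception: S has a higher electron affinity than O, contrary to the simple trend — the compact 2p subshell of O repels the added electron more than S's larger 3p does.
Approximate values (kJ/mol): O 141, S 200, Rb 47, Sr 5, Sb 103.
So from highest to lowest: S > O > Sb > Rb > Sr.

S > O > Sb > Rb > Sr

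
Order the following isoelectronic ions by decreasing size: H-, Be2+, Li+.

H- > Li+ > Be2+

All of these have 2 electrons, so size is governed by nuclear charge alone: the more protons, the stronger the pull on the same electron cloud, and the smaller the ion.
Nuclear charges: Be2+ (Z=4), Li+ (Z=3), H- (Z=1).
Largest to smallest: H- > Li+ > Be2+.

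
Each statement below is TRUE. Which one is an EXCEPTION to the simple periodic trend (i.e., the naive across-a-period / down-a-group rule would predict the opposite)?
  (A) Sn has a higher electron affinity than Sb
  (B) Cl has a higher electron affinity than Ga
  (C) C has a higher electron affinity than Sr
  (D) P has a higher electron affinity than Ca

(A)

The general trend: electron affinity increases across a period and decreases down a group.
(A) Sn (period 5, group 14) vs Sb (period 5, group 15): the stated order contradicts the simple trend.
(B) Cl (period 3, group 17) vs Ga (period 4, group 13): the stated order agrees with the simple trend.
(C) C (period 2, group 14) vs Sr (period 5, group 2): the stated order agrees with the simple trend.
(D) P (period 3, group 15) vs Ca (period 4, group 2): the stated order agrees with the simple trend.
The exception is (A): adding an electron to Sb's half-filled 5p³ is unfavourable, so Sn has the more exothermic EA.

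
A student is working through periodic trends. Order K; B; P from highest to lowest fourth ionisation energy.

The fourth ionization energy removes an electron from the +3 ion. For each element: K³⁺ is already 2 electrons into the core; B³⁺ is the bare [He] core; P³⁺ still has 2 valence electrons.
Core electrons are held far more tightly than valence electrons, so K and B top the IE_4 order.
Tabulated IE_4 (kJ/mol): K 5877, B 25026, P 4964.
Overall IE_4 order: P < K < B.

B > K > P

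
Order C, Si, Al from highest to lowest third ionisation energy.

C > Si > Al

After 2 electrons have been removed, what remains? C²⁺ still has 2 valence electrons; Si²⁺ still has 2 valence electrons; Al²⁺ still has 1 valence electron.
All are still removing valence electrons, so compare the +2 ions as you would atoms: IE_3 generally rises across a period (higher Z_eff) and falls down a group (larger shell), subject to the usual subshell exceptions.
Valence configurations: C²⁺ [He]2s², Si²⁺ [Ne]3s², Al²⁺ [Ne]3s¹.
The numbers (kJ/mol): C 4620, Si 3232, Al 2745.
Overall IE_3 order: Al < Si < C.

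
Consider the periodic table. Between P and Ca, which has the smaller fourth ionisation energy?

After 3 electrons have been removed, what remains? P³⁺ still has 2 valence electrons; Ca³⁺ is already 1 electron into the core.
Breaking into a closed-shell core is much more expensive than removing a leftover valence electron — Ca has the largest IE_4 here.
Approximate IE_4 values (kJ/mol): P 4964, Ca 6491.
Putting it together, IE_4: P < Ca.

P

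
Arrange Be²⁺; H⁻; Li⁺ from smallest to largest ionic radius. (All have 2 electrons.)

Be²⁺, Li⁺, H⁻

All of these have 2 electrons, so size is governed by nuclear charge alone: the more protons, the stronger the pull on the same electron cloud, and the smaller the ion.
Nuclear charges: Be²⁺ (Z=4), Li⁺ (Z=3), H⁻ (Z=1).
Smallest to largest: Be²⁺ < Li⁺ < H⁻.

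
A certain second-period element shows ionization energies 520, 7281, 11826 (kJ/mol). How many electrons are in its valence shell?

Look for the largest jump between consecutive ionization energies: IE2/IE1 ≈ 14.0, far larger than any earlier ratio.
That jump marks the point where a core electron is being removed. So the atom has 1 valence electron.

1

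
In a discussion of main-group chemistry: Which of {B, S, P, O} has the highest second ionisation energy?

O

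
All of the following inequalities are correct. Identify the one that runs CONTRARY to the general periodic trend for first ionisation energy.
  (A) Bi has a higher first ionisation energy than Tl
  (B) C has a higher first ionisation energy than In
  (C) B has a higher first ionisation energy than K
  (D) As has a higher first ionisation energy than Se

The general trend: first ionisation energy increases across a period and decreases down a group.
(A) Bi (period 6, group 15) vs Tl (period 6, group 13): the stated order agrees with the simple trend.
(B) C (period 2, group 14) vs In (period 5, group 13): the stated order agrees with the simple trend.
(C) B (period 2, group 13) vs K (period 4, group 1): the stated order agrees with the simple trend.
(D) As (period 4, group 15) vs Se (period 4, group 16): the stated order contradicts the simple trend.
The exception is (D): Se (4p⁴) ionizes more easily than half-filled As (4p³).

(D)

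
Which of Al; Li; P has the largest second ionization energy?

Li

Consider each +1 ion: Al⁺ still has 2 valence electrons; Li⁺ is the bare [He] core; P⁺ still has 4 valence electrons.
Breaking into a closed-shell core is much more expensive than removing a leftover valence electron — Li has the largest IE_2 here.
Valence configurations: Al⁺ [Ne]3s², P⁺ [Ne]3s²3p².
Tabulated IE_2 (kJ/mol): Al 1817, Li 7298, P 1907.
Overall IE_2 order: Al < P < Li.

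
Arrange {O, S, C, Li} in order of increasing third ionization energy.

S < C < O < Li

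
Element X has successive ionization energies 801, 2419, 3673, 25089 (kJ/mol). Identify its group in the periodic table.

Group 13

Look for the largest jump between consecutive ionization energies: IE4/IE3 ≈ 6.8, far larger than any earlier ratio.
That jump marks the point where a core electron is being removed. So the atom has 3 valence electrons.
A main-group element with 3 valence electrons is in group 13.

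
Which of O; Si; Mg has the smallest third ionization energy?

Si

The third ionization energy removes an electron from the +2 ion. For each element: O²⁺ still has 4 valence electrons; Si²⁺ still has 2 valence electrons; Mg²⁺ is the bare [Ne] core.
Breaking into a closed-shell core is much more expensive than removing a leftover valence electron — Mg has the largest IE_3 here.
Valence configurations: O²⁺ [He]2s²2p², Si²⁺ [Ne]3s².
The numbers (kJ/mol): O 5300, Si 3232, Mg 7733.
So the third ionization energies run Si < O < Mg.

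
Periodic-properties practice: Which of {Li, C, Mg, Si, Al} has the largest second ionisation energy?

After 1 electron has been removed, what remains? Li⁺ is the bare [He] core; C⁺ still has 3 valence electrons; Mg⁺ still has 1 valence electron; Si⁺ still has 3 valence electrons; Al⁺ still has 2 valence electrons.
Core electrons are held far more tightly than valence electrons, so Li tops the IE_2 order.
Valence configurations: C⁺ [He]2s²2p¹, Mg⁺ [Ne]3s¹, Si⁺ [Ne]3s²3p¹, Al⁺ [Ne]3s².
Si⁺ loses a lone 3p electron whereas Al⁺ must break into a filled 3s² pair, so IE_2(Al) > IE_2(Si) even though Si has the higher nuclear charge.
The numbers (kJ/mol): Li 7298, C 2353, Mg 1451, Si 1577, Al 1817.
So the second ionization energies run Mg < Si < Al < C < Li.

Li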